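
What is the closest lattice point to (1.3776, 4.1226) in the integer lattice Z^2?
(1, 4)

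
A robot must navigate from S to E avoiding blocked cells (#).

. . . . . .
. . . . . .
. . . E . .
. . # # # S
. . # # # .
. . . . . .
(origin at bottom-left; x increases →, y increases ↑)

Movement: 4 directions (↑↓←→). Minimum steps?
3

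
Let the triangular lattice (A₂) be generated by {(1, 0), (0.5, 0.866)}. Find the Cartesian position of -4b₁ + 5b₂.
(-1.5, 4.33)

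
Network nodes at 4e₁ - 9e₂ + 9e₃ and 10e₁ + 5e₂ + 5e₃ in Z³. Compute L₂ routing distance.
15.748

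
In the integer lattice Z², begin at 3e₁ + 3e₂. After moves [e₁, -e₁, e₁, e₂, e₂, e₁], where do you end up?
(5, 5)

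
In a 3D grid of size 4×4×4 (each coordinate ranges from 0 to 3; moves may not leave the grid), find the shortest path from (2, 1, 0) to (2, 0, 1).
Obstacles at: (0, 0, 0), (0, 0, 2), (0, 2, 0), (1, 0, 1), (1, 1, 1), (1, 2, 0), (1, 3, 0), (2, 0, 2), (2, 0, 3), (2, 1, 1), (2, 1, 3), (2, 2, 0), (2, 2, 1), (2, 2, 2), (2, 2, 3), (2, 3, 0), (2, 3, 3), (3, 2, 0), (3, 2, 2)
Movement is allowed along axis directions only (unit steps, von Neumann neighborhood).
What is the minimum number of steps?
2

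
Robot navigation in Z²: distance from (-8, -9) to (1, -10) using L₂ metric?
9.05539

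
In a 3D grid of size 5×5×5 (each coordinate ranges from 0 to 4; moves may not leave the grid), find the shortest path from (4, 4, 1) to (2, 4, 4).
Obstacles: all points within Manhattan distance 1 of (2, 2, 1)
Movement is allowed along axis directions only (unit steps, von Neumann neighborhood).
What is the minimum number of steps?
5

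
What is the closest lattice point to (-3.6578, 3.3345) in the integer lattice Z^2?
(-4, 3)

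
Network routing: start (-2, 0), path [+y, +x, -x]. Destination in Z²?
(-2, 1)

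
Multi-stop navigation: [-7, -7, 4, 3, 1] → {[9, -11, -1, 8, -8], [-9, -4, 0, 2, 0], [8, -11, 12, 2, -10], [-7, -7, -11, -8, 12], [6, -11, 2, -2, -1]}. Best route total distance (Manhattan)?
143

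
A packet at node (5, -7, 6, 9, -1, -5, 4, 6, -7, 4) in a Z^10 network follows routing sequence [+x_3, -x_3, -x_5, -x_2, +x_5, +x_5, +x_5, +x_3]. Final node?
(5, -8, 7, 9, 1, -5, 4, 6, -7, 4)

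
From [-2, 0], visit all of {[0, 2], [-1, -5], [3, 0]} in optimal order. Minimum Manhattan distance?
18
(one optimal route: (-2, 0) → (0, 2) → (3, 0) → (-1, -5))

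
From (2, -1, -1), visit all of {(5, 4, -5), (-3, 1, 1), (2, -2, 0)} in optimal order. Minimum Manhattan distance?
28
(one optimal route: (2, -1, -1) → (2, -2, 0) → (-3, 1, 1) → (5, 4, -5))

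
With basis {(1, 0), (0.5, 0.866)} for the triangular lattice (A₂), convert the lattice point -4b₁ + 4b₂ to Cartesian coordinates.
(-2, 3.464)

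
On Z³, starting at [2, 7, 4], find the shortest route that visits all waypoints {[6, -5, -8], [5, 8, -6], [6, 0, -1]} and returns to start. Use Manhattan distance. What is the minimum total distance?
58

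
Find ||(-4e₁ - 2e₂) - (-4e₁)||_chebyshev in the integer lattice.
2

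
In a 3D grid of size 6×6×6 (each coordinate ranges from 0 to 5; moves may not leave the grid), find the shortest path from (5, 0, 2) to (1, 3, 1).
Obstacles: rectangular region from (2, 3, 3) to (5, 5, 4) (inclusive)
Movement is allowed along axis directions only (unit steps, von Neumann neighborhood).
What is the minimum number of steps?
8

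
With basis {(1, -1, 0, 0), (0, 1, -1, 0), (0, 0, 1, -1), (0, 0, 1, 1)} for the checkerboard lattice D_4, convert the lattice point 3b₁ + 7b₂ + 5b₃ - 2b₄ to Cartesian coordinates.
(3, 4, -4, -7)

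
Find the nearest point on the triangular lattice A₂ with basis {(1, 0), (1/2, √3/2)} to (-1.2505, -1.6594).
(-1, -1.732)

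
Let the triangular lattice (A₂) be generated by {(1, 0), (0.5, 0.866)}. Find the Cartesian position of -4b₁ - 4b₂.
(-6, -3.464)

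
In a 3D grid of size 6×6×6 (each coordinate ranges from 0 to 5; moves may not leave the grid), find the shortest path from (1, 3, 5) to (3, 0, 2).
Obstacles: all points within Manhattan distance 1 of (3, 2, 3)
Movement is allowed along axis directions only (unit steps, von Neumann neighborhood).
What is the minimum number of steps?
8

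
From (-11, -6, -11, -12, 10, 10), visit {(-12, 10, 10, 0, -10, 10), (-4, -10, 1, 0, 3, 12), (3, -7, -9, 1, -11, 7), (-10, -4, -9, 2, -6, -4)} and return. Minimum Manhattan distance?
234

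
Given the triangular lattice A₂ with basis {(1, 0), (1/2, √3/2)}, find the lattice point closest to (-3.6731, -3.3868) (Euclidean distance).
(-4, -3.464)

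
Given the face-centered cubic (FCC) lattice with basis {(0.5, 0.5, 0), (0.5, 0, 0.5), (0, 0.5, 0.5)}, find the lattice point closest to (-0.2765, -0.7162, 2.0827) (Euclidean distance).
(-0.5, -0.5, 2)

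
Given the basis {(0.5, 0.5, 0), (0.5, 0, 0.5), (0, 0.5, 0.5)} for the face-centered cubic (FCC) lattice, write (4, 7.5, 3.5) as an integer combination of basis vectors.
8b₁ + 7b₃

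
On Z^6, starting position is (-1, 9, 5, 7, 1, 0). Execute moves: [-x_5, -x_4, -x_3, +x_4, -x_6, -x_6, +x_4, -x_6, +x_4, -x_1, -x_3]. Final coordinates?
(-2, 9, 3, 9, 0, -3)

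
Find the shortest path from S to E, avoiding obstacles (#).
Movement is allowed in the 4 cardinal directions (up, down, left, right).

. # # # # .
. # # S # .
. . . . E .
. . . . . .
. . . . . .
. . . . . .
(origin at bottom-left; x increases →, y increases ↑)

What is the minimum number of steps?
2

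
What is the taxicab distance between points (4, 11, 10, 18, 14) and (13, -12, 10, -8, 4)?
68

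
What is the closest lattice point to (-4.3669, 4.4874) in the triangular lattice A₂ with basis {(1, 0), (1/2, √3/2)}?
(-4.5, 4.33)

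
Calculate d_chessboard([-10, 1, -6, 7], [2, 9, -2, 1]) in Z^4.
12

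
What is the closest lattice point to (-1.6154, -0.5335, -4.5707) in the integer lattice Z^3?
(-2, -1, -5)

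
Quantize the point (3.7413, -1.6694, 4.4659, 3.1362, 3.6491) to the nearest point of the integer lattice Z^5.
(4, -2, 4, 3, 4)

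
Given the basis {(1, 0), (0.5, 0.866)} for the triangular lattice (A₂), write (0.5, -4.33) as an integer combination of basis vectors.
3b₁ - 5b₂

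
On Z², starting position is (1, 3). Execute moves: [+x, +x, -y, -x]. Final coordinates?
(2, 2)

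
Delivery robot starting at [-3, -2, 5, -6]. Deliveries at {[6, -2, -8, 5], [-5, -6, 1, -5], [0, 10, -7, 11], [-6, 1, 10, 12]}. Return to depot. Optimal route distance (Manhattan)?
132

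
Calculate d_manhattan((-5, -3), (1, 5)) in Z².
14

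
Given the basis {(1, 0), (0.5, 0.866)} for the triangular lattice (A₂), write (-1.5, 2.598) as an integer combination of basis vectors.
-3b₁ + 3b₂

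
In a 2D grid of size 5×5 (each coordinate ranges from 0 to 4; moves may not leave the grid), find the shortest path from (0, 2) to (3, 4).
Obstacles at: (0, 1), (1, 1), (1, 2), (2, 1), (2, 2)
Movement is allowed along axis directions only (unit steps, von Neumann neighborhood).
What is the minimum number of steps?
5
(one shortest path: (0, 2) → (0, 3) → (1, 3) → (2, 3) → (3, 3) → (3, 4))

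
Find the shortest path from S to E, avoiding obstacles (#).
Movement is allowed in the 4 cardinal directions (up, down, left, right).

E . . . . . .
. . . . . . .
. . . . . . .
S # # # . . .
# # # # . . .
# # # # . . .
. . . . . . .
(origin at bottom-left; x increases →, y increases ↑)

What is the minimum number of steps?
3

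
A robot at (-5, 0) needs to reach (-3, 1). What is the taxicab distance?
3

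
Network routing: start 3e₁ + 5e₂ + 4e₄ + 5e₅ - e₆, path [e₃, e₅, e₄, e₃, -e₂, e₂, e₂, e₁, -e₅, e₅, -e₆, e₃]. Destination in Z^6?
(4, 6, 3, 5, 6, -2)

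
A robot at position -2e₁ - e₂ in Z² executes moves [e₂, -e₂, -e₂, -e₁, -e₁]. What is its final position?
(-4, -2)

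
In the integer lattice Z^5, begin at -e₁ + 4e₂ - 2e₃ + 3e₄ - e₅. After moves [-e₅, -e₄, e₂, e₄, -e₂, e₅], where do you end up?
(-1, 4, -2, 3, -1)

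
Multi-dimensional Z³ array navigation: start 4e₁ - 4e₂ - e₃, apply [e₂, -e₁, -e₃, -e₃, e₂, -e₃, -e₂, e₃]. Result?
(3, -3, -3)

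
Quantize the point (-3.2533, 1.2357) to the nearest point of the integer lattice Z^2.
(-3, 1)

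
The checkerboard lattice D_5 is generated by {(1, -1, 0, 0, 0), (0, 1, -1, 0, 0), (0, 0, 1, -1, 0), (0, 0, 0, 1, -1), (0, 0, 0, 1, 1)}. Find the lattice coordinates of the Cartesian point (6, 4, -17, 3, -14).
6b₁ + 10b₂ - 7b₃ + 5b₄ - 9b₅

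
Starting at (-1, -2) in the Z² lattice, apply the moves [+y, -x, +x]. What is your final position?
(-1, -1)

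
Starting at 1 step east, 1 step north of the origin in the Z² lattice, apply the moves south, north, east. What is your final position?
(2, 1)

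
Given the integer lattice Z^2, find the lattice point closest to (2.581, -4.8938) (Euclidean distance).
(3, -5)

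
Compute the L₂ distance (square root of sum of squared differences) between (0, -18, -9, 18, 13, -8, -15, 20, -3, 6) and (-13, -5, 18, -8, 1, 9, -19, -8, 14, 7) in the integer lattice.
57.1489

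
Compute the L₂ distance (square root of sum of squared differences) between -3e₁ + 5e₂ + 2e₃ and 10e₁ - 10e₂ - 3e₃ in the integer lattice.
20.4695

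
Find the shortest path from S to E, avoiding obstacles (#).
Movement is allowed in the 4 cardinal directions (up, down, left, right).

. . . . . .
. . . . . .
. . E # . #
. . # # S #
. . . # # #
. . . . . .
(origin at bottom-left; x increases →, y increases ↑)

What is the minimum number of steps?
5
(one shortest path: (4, 2) → (4, 3) → (4, 4) → (3, 4) → (2, 4) → (2, 3))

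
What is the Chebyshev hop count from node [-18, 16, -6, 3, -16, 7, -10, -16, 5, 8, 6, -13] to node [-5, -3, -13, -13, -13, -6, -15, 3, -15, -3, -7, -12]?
20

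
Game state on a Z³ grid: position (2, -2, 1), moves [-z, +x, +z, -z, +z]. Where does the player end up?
(3, -2, 1)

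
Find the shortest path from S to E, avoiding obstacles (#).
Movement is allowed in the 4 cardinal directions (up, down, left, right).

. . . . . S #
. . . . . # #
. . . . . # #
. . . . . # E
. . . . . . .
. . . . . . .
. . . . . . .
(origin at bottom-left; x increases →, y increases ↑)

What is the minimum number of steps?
8
(one shortest path: (5, 6) → (4, 6) → (4, 5) → (4, 4) → (4, 3) → (4, 2) → (5, 2) → (6, 2) → (6, 3))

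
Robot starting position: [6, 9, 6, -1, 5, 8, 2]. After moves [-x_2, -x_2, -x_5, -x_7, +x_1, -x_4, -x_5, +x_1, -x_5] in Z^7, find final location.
(8, 7, 6, -2, 2, 8, 1)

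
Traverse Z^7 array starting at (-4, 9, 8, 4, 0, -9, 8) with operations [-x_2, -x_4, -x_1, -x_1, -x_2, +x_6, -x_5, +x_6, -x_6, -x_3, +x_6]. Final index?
(-6, 7, 7, 3, -1, -7, 8)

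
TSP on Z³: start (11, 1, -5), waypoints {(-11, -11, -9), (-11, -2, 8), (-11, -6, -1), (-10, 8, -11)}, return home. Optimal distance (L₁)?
120
(one optimal route: (11, 1, -5) → (-11, -2, 8) → (-11, -6, -1) → (-11, -11, -9) → (-10, 8, -11) → (11, 1, -5))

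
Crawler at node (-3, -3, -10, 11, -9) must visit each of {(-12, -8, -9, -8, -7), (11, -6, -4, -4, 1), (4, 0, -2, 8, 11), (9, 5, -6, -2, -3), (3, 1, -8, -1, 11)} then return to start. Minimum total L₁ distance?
184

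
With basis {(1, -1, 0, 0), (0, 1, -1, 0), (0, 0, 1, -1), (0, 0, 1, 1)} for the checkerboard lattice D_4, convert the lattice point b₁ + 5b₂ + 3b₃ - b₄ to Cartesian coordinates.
(1, 4, -3, -4)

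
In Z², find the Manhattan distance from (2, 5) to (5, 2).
6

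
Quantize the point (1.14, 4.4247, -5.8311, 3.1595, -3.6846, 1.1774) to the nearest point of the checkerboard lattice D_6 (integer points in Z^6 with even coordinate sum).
(1, 5, -6, 3, -4, 1)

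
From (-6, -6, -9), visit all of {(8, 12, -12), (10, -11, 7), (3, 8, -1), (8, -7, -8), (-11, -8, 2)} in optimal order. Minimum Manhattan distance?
111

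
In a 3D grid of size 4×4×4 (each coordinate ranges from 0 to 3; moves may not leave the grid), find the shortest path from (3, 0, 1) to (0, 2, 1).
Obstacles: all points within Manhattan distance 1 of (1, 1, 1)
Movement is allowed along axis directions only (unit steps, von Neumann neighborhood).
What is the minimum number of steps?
7
(one shortest path: (3, 0, 1) → (2, 0, 1) → (2, 0, 0) → (1, 0, 0) → (0, 0, 0) → (0, 1, 0) → (0, 2, 0) → (0, 2, 1))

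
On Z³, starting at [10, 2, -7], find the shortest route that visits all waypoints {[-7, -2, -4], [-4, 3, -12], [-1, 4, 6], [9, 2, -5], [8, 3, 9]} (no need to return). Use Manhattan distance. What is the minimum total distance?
70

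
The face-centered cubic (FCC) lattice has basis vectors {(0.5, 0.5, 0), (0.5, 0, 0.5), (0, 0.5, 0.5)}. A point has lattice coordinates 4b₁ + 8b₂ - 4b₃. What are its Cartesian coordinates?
(6, 0, 2)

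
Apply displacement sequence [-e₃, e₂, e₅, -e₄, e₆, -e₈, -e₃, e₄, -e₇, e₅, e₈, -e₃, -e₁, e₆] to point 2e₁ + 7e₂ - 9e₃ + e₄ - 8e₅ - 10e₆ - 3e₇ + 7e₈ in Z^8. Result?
(1, 8, -12, 1, -6, -8, -4, 7)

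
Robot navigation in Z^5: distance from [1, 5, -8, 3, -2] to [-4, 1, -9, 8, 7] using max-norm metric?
9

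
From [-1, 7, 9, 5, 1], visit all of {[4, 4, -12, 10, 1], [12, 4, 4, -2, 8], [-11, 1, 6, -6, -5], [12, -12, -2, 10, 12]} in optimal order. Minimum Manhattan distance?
162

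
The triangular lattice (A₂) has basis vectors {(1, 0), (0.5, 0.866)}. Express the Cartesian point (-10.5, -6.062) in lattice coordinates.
-7b₁ - 7b₂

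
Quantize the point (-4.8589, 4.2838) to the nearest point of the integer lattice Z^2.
(-5, 4)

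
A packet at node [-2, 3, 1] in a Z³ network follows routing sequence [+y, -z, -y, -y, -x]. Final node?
(-3, 2, 0)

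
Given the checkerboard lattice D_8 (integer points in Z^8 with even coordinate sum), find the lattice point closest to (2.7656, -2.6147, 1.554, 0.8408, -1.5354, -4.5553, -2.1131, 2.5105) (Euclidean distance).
(3, -3, 2, 1, -2, -5, -2, 2)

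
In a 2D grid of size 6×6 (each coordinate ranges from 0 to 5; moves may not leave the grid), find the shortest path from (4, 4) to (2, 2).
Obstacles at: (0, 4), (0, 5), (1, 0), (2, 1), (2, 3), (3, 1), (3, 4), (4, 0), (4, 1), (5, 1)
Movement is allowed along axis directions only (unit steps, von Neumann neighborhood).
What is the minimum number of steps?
4
(one shortest path: (4, 4) → (4, 3) → (3, 3) → (3, 2) → (2, 2))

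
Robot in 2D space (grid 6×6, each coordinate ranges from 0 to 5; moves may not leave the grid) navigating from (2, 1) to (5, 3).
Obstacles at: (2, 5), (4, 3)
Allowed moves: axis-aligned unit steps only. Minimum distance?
5
(one shortest path: (2, 1) → (3, 1) → (4, 1) → (5, 1) → (5, 2) → (5, 3))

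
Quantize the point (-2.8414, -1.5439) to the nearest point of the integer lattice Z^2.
(-3, -2)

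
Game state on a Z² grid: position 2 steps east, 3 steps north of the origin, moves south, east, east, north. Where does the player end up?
(4, 3)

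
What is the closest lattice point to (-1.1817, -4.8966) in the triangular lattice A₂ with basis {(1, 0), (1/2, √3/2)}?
(-1, -5.196)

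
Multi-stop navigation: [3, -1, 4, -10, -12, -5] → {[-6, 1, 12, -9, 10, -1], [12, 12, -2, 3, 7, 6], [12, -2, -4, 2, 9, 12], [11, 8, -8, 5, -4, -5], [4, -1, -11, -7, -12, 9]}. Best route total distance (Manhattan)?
208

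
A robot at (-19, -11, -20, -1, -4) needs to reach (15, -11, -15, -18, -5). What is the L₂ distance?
38.3536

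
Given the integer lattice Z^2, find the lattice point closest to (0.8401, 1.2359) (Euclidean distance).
(1, 1)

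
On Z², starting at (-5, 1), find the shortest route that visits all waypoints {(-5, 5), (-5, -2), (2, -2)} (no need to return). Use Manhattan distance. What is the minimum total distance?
18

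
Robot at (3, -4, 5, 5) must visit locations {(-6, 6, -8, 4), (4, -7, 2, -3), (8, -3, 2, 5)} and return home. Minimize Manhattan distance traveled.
98
(one optimal route: (3, -4, 5, 5) → (-6, 6, -8, 4) → (4, -7, 2, -3) → (8, -3, 2, 5) → (3, -4, 5, 5))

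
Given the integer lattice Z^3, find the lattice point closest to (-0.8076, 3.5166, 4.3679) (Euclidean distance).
(-1, 4, 4)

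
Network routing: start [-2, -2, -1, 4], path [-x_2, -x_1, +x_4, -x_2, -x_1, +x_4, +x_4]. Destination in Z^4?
(-4, -4, -1, 7)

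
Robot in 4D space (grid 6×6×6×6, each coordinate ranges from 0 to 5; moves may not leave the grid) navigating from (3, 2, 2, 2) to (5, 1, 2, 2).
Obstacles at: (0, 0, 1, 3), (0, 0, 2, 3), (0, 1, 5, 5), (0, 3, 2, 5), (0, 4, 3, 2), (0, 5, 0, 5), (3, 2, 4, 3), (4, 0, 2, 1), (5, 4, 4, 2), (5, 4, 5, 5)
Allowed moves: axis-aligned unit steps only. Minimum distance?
3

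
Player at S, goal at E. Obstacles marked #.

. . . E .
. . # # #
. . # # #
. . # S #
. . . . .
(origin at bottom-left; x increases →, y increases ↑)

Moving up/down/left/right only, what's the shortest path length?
9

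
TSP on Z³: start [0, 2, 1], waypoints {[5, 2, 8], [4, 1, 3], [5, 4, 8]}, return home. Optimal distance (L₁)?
30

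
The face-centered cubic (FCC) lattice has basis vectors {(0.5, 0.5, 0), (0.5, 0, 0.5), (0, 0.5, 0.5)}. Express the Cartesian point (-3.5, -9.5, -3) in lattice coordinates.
-10b₁ + 3b₂ - 9b₃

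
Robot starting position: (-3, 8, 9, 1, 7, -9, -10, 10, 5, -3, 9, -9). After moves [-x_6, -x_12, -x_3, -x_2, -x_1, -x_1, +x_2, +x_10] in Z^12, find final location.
(-5, 8, 8, 1, 7, -10, -10, 10, 5, -2, 9, -10)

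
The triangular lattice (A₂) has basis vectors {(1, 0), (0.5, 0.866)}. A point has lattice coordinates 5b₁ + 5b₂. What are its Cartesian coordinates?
(7.5, 4.33)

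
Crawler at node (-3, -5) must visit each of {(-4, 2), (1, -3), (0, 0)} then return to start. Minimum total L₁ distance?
24
(one optimal route: (-3, -5) → (-4, 2) → (0, 0) → (1, -3) → (-3, -5))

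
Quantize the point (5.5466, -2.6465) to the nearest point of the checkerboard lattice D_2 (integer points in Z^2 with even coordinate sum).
(5, -3)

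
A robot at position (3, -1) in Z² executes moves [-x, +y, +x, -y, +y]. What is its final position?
(3, 0)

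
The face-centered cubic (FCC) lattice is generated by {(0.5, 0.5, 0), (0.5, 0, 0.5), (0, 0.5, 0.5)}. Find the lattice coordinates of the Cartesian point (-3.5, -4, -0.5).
-7b₁ - b₃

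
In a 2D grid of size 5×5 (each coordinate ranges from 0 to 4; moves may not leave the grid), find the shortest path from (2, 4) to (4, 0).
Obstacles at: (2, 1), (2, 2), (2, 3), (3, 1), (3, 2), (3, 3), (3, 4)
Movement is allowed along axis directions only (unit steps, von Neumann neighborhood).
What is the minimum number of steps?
8
(one shortest path: (2, 4) → (1, 4) → (1, 3) → (1, 2) → (1, 1) → (1, 0) → (2, 0) → (3, 0) → (4, 0))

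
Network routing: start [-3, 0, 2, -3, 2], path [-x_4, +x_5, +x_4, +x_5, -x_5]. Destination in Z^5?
(-3, 0, 2, -3, 3)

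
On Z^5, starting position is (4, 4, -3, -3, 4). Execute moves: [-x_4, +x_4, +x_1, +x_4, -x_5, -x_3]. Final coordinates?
(5, 4, -4, -2, 3)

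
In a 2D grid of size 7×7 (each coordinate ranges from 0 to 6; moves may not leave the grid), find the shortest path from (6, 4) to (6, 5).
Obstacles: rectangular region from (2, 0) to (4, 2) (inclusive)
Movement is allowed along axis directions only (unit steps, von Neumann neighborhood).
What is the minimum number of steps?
1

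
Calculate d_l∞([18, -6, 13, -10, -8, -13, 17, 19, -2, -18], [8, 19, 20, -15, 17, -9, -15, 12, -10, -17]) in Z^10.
32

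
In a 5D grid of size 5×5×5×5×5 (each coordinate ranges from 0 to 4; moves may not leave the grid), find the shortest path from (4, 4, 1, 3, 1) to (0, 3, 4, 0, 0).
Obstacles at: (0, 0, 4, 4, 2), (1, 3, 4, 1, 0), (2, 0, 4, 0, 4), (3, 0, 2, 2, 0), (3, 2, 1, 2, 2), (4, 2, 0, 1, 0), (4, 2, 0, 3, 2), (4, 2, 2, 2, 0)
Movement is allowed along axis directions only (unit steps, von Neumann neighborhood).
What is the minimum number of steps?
12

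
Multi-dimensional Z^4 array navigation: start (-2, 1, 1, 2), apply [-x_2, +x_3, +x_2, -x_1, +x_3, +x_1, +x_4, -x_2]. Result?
(-2, 0, 3, 3)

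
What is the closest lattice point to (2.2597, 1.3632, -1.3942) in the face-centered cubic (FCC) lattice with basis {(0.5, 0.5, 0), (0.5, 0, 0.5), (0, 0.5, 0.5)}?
(2, 1.5, -1.5)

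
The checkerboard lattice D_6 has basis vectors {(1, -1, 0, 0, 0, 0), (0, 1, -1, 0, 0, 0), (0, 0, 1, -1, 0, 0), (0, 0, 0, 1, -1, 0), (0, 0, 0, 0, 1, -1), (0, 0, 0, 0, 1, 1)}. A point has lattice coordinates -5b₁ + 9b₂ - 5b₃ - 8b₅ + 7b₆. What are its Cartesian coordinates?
(-5, 14, -14, 5, -1, 15)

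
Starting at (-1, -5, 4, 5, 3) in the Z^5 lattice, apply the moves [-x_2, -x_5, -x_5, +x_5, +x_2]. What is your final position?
(-1, -5, 4, 5, 2)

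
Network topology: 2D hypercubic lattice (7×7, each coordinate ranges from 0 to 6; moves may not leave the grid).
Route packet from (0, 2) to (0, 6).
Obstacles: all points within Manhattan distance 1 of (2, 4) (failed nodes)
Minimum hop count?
4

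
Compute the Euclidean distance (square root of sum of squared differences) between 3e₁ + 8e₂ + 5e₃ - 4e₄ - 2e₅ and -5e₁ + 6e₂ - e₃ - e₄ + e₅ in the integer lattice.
11.0454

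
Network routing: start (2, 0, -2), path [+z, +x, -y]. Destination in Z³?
(3, -1, -1)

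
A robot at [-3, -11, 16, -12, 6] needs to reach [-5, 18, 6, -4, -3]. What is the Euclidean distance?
33.0151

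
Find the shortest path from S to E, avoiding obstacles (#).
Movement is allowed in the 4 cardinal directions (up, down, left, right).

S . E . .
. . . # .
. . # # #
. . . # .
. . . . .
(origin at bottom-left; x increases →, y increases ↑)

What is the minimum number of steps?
2
(one shortest path: (0, 4) → (1, 4) → (2, 4))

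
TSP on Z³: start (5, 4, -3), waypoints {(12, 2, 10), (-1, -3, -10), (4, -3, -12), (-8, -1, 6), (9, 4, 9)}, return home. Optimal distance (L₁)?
98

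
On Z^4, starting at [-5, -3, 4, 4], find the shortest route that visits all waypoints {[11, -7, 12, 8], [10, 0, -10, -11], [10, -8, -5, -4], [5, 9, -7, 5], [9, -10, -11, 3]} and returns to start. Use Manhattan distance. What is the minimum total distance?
168
(one optimal route: (-5, -3, 4, 4) → (11, -7, 12, 8) → (9, -10, -11, 3) → (10, -8, -5, -4) → (10, 0, -10, -11) → (5, 9, -7, 5) → (-5, -3, 4, 4))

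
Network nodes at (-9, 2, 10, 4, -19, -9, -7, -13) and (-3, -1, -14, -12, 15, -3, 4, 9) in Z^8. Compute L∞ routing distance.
34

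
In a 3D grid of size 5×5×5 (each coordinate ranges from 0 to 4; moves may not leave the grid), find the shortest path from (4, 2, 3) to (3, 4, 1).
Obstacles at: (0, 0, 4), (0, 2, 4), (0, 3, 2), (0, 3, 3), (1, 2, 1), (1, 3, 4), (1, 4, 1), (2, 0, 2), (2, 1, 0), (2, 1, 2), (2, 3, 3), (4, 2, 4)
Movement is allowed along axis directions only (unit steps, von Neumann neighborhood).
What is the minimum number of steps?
5
(one shortest path: (4, 2, 3) → (3, 2, 3) → (3, 3, 3) → (3, 4, 3) → (3, 4, 2) → (3, 4, 1))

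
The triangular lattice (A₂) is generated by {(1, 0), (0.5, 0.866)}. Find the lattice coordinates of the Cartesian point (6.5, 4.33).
4b₁ + 5b₂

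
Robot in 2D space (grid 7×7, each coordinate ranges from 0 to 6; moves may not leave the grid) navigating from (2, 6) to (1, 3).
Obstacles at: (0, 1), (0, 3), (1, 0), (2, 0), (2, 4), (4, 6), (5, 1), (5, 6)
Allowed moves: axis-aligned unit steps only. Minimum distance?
4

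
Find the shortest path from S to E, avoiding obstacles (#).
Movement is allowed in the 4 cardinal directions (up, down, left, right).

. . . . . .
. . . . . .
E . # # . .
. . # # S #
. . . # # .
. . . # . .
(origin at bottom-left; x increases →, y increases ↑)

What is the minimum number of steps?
7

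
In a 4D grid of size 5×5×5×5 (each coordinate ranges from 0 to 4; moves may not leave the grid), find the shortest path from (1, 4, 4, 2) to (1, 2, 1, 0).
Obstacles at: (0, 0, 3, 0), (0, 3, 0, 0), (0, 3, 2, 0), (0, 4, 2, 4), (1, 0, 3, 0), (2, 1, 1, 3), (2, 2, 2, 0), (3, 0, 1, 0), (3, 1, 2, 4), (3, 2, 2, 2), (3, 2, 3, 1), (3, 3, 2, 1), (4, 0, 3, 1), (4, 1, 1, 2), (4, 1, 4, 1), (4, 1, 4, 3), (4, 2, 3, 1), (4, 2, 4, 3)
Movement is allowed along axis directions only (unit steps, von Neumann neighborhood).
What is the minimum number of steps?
7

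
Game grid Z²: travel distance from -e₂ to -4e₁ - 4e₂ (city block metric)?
7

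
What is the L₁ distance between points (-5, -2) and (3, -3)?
9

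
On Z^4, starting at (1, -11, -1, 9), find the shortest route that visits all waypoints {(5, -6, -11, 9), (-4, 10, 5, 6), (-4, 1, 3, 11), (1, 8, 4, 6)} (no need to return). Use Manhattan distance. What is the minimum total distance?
75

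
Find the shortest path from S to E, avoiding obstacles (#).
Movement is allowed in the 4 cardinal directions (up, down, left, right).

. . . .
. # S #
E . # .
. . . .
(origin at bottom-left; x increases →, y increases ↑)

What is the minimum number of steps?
5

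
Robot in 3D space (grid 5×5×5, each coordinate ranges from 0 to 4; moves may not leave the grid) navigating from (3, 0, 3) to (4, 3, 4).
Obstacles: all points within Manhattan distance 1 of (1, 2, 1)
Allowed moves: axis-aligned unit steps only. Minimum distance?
5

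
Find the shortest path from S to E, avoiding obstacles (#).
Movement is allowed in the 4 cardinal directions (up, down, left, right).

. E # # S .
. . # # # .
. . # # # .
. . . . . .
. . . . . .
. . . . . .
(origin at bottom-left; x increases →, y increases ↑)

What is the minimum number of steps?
11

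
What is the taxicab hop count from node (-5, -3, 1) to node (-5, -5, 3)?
4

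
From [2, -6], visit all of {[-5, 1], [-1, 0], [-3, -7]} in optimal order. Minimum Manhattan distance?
20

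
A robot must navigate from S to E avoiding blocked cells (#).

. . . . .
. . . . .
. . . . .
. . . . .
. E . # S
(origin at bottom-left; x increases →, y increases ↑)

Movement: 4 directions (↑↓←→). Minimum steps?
5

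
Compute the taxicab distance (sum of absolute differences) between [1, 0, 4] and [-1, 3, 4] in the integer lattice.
5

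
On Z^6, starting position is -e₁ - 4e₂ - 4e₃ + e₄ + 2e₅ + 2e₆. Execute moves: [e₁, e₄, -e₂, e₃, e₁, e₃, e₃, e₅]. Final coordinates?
(1, -5, -1, 2, 3, 2)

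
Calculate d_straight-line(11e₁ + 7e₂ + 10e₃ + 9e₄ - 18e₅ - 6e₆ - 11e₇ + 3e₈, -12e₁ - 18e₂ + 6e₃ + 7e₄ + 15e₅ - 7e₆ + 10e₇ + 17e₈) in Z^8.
53.8609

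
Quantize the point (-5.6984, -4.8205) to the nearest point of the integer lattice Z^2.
(-6, -5)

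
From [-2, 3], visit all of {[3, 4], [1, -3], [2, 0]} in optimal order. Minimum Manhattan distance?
15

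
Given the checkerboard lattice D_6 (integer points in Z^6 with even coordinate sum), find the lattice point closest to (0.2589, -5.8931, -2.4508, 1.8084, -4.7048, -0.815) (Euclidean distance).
(0, -6, -2, 2, -5, -1)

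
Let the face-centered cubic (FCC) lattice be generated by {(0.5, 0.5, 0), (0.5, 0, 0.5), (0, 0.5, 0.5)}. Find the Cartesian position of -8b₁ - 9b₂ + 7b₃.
(-8.5, -0.5, -1)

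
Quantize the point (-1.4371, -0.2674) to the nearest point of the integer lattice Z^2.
(-1, 0)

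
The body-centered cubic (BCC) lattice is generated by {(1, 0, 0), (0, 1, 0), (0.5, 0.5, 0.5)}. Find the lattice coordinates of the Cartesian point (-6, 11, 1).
-7b₁ + 10b₂ + 2b₃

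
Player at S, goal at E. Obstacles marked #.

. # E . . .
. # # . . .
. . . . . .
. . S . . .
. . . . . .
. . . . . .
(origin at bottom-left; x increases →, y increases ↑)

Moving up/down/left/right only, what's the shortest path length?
5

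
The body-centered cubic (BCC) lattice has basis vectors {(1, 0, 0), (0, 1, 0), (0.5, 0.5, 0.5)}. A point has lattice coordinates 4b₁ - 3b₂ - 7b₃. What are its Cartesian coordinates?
(0.5, -6.5, -3.5)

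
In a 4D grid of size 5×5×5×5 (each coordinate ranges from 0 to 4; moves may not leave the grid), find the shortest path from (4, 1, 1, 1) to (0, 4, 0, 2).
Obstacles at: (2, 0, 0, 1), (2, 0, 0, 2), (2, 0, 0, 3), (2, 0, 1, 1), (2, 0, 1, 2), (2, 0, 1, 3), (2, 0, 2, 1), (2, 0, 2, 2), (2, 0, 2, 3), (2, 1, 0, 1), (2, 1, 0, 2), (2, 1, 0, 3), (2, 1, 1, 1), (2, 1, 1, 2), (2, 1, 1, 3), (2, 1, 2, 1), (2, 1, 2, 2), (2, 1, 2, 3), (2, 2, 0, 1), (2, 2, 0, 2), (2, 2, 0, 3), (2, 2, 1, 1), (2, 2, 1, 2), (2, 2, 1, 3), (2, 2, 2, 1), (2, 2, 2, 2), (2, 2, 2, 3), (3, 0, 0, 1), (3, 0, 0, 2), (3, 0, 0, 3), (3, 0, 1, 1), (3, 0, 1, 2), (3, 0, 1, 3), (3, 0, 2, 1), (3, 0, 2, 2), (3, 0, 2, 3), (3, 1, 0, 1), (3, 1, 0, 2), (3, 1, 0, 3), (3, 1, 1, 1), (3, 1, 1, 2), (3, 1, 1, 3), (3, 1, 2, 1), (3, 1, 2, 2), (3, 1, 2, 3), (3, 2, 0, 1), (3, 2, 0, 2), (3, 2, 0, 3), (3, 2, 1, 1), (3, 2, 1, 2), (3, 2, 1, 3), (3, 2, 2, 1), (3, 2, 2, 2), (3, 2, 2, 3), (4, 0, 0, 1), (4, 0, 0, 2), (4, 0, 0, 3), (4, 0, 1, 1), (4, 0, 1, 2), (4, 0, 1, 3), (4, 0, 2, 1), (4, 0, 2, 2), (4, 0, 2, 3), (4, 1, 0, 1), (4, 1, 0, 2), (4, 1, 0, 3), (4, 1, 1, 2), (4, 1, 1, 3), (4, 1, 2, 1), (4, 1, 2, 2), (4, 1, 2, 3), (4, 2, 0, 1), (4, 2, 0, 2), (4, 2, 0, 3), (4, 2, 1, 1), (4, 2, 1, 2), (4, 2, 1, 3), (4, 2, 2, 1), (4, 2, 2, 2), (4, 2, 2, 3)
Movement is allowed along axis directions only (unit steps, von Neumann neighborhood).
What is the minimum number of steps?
11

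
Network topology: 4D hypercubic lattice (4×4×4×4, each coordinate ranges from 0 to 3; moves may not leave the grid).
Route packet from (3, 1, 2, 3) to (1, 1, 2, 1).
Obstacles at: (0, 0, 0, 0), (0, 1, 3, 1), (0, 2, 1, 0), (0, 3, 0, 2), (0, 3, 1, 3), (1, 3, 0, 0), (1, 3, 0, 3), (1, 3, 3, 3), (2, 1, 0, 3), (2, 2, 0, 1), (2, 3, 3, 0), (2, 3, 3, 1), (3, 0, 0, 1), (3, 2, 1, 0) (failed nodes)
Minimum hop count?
4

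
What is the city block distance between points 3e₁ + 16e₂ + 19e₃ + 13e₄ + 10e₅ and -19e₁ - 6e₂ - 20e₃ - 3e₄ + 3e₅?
106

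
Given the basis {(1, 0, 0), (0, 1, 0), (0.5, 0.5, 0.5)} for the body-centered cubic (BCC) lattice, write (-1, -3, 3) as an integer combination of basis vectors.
-4b₁ - 6b₂ + 6b₃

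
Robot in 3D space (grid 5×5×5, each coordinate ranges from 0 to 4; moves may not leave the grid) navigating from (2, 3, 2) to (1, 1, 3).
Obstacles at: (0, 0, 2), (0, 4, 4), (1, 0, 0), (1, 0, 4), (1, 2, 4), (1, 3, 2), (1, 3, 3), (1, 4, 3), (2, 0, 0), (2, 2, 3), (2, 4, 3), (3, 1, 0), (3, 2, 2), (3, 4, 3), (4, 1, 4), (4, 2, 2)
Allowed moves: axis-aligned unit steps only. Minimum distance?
4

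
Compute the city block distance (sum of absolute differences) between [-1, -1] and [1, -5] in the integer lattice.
6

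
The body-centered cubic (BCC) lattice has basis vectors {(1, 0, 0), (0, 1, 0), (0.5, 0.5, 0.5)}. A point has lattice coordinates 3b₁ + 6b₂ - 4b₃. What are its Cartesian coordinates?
(1, 4, -2)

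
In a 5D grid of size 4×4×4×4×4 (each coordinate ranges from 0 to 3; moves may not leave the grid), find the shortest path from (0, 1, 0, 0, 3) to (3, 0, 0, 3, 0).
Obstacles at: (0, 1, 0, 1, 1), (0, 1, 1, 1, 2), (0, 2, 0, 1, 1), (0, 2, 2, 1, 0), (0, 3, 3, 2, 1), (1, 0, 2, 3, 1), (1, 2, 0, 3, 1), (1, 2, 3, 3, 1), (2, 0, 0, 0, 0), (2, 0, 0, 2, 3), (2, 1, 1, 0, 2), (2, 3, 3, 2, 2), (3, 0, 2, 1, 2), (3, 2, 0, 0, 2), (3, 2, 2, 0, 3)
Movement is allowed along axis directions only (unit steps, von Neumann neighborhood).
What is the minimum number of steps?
10
(one shortest path: (0, 1, 0, 0, 3) → (1, 1, 0, 0, 3) → (2, 1, 0, 0, 3) → (3, 1, 0, 0, 3) → (3, 0, 0, 0, 3) → (3, 0, 0, 1, 3) → (3, 0, 0, 2, 3) → (3, 0, 0, 3, 3) → (3, 0, 0, 3, 2) → (3, 0, 0, 3, 1) → (3, 0, 0, 3, 0))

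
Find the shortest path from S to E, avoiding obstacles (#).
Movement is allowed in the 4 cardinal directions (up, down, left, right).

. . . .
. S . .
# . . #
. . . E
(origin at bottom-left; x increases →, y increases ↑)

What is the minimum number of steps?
4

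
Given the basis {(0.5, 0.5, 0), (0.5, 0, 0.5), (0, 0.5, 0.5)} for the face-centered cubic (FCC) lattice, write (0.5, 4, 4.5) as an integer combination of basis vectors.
b₂ + 8b₃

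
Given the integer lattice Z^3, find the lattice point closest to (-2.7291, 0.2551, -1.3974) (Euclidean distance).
(-3, 0, -1)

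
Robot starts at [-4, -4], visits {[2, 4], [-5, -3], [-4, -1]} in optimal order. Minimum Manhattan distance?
16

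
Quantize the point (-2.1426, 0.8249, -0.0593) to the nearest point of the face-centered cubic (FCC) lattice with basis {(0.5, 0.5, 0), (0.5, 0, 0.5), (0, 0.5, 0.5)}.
(-2, 1, 0)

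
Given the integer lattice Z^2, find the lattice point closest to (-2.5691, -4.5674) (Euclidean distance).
(-3, -5)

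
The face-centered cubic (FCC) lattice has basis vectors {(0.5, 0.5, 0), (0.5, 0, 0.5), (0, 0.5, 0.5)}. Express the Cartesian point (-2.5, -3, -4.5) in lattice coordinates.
-b₁ - 4b₂ - 5b₃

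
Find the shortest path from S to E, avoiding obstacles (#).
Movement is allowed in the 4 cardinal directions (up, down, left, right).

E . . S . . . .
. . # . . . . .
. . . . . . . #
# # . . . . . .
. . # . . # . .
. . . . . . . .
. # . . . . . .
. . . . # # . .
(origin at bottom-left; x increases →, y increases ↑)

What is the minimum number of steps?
3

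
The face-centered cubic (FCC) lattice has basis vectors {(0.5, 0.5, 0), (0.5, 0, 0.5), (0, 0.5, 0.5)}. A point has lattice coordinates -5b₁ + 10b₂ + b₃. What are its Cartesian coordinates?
(2.5, -2, 5.5)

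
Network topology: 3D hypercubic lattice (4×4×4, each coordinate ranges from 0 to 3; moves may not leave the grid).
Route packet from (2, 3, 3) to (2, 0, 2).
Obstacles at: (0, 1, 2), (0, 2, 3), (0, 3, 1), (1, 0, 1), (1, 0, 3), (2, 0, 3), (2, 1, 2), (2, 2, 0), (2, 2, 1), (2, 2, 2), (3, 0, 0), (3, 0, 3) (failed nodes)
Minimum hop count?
6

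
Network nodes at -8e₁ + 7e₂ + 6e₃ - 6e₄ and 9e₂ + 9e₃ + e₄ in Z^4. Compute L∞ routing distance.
8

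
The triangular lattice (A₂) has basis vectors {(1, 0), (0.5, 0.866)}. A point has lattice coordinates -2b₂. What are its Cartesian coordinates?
(-1, -1.732)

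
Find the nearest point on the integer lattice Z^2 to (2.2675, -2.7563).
(2, -3)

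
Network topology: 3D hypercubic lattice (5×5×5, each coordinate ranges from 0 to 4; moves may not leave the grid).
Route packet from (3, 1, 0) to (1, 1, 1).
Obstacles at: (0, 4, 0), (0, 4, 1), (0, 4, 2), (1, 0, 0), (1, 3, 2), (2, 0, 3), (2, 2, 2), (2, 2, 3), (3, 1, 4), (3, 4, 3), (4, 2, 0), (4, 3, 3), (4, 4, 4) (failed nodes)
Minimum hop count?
3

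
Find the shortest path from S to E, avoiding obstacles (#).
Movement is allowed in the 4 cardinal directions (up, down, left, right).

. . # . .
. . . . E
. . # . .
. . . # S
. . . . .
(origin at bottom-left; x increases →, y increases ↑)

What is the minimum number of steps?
2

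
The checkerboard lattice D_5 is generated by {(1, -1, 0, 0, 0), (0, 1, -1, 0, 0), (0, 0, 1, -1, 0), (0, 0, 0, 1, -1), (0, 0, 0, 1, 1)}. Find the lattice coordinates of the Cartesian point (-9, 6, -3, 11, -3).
-9b₁ - 3b₂ - 6b₃ + 4b₄ + b₅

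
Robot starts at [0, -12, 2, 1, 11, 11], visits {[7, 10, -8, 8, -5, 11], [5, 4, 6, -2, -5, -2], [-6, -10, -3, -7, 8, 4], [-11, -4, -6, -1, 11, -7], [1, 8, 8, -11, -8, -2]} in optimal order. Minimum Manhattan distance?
204
(one optimal route: (0, -12, 2, 1, 11, 11) → (-6, -10, -3, -7, 8, 4) → (-11, -4, -6, -1, 11, -7) → (5, 4, 6, -2, -5, -2) → (1, 8, 8, -11, -8, -2) → (7, 10, -8, 8, -5, 11))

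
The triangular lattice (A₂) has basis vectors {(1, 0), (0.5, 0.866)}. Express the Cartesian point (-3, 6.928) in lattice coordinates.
-7b₁ + 8b₂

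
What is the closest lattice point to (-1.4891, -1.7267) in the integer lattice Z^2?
(-1, -2)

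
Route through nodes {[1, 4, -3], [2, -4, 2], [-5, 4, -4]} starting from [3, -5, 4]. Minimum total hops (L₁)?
25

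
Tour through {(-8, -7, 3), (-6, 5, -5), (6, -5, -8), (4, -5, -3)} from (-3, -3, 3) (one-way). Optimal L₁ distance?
60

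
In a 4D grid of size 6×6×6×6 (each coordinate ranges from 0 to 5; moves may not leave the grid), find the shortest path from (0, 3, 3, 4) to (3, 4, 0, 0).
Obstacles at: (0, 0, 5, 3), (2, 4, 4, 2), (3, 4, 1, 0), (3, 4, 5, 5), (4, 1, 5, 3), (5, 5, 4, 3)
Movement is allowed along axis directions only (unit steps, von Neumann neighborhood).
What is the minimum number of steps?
11
(one shortest path: (0, 3, 3, 4) → (1, 3, 3, 4) → (2, 3, 3, 4) → (3, 3, 3, 4) → (3, 4, 3, 4) → (3, 4, 2, 4) → (3, 4, 1, 4) → (3, 4, 0, 4) → (3, 4, 0, 3) → (3, 4, 0, 2) → (3, 4, 0, 1) → (3, 4, 0, 0))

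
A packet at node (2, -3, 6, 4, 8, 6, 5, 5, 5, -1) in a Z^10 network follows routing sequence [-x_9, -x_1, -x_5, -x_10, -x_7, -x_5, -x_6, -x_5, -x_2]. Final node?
(1, -4, 6, 4, 5, 5, 4, 5, 4, -2)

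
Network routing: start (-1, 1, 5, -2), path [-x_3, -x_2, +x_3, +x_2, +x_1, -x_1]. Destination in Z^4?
(-1, 1, 5, -2)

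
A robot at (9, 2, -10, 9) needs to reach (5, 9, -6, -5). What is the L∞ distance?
14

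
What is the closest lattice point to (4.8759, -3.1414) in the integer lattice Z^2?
(5, -3)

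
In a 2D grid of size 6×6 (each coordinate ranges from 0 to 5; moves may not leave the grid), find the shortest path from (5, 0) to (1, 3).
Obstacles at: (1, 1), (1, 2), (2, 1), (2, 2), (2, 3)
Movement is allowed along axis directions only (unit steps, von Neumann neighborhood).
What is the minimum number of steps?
9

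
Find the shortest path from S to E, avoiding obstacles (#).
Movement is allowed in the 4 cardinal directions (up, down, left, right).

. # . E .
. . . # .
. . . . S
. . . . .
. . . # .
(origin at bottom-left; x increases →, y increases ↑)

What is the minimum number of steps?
3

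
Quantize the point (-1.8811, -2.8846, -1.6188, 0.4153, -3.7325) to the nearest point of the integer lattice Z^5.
(-2, -3, -2, 0, -4)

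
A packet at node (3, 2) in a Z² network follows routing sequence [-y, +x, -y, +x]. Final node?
(5, 0)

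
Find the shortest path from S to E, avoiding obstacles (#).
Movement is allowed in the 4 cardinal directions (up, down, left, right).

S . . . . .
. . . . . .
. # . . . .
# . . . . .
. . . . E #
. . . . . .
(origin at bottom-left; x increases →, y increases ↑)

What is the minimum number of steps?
8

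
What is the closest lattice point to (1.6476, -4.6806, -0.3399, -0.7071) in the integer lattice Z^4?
(2, -5, 0, -1)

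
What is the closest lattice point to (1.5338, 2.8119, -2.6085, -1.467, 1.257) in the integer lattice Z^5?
(2, 3, -3, -1, 1)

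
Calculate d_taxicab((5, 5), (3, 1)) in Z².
6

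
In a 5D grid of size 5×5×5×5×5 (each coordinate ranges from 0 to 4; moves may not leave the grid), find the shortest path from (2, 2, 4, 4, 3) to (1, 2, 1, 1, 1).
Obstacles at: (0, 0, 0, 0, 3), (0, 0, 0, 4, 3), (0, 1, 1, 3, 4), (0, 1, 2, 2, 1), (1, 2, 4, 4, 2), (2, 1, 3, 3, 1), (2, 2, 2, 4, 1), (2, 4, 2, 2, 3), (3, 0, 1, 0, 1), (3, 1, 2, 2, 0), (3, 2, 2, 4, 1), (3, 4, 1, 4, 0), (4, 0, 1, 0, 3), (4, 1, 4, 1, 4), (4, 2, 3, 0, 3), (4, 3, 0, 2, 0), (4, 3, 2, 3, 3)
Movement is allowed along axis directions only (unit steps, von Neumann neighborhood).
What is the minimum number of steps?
9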